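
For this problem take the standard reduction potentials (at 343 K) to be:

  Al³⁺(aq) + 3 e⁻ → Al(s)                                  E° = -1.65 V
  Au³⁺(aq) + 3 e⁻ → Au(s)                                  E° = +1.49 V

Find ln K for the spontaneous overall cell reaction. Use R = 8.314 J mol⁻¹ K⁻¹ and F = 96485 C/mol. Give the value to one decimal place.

318.7

Cathode: Au³⁺/Au; anode: Al³⁺/Al. E°cell = (+1.49) − (-1.65) = +3.14 V, with n = 3.
ΔG° = −nFE° = −RT ln K, so ln K = nFE°/(RT) = (3)(96485)(+3.14) / ((8.314)(343)) = 318.718.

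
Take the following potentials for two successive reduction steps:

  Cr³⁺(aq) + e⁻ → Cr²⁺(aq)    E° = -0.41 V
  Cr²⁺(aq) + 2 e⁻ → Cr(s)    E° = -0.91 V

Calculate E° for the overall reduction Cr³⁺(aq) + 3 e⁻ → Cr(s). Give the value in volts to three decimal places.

Adding the free-energy changes (−nFE°) of the two steps gives −n₃FE°₃ = −n₁FE°₁ − n₂FE°₂.
E°₃ = (1×-0.41 + 2×-0.91) / 3 = (-2.230) / 3 = -0.743 V.

-0.743 V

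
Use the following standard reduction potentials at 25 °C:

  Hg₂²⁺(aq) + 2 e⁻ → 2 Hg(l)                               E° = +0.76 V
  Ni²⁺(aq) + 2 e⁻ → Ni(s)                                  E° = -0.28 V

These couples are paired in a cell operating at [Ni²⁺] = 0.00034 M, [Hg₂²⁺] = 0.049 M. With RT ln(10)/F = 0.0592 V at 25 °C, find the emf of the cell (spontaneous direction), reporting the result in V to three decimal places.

+1.104 V

Hg₂²⁺/Hg is the cathode (higher E°), Ni²⁺/Ni the anode: E°cell = +0.76 − (-0.28) = +1.04 V, n = 2.
Overall: Hg₂²⁺(aq) + Ni(s) → 2 Hg(l) + Ni²⁺(aq)
Q = [Ni²⁺] / ([Hg₂²⁺]); log Q = -2.159.
E = E° − (0.0592/n) log Q = +1.04 − (0.0592/2)(-2.159) = +1.104 V.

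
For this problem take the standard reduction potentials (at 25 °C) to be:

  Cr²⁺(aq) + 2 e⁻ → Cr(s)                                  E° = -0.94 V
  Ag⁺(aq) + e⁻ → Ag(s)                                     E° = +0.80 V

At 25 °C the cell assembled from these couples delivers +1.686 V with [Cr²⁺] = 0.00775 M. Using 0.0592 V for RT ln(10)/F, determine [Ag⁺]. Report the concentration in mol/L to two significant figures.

0.011 M

Ag⁺/Ag is the cathode, Cr²⁺/Cr the anode: E°cell = +1.74 V, n = 2.
Overall reaction: 2 Ag⁺(aq) + Cr(s) → 2 Ag(s) + Cr²⁺(aq); Q = [Cr²⁺]^1/[Ag⁺]^2.
From E = E° − (0.0592/n) log Q: log Q = (E° − E)·n/0.0592 = (+1.74 − (+1.686))·2/0.0592 = 1.8243.
So 2·log[Ag⁺] = 1·log(0.00775) − log Q = -2.1107 − (1.8243) = -3.9350; log[Ag⁺] = -3.9350 / 2 = -1.9675; [Ag⁺] = 10^(-1.9675) ≈ 0.011 M.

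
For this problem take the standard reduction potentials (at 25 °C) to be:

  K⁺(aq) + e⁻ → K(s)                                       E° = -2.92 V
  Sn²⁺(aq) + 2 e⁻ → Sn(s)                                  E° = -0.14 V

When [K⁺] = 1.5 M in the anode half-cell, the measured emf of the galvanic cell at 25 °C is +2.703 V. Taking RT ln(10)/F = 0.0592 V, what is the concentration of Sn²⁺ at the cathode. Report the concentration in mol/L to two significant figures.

0.0056 M

Sn²⁺/Sn is the cathode, K⁺/K the anode: E°cell = +2.78 V, n = 2.
Overall reaction: Sn²⁺(aq) + 2 K(s) → Sn(s) + 2 K⁺(aq); Q = [K⁺]^2/[Sn²⁺]^1.
From E = E° − (0.0592/n) log Q: log Q = (E° − E)·n/0.0592 = (+2.78 − (+2.703))·2/0.0592 = 2.6014.
So 1·log[Sn²⁺] = 2·log(1.5) − log Q = 0.3522 − (2.6014) = -2.2492; [Sn²⁺] = 10^(-2.2492) ≈ 0.0056 M.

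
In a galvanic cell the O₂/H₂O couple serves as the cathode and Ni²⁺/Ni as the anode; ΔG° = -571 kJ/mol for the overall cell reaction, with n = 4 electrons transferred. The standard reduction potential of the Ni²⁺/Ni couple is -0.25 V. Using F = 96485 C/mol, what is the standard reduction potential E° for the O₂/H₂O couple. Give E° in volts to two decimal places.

E°cell = −ΔG°/(nF) = −(-571×10³)/((4)(96485)) = +1.480 V.
Since O₂/H₂O is the cathode and Ni²⁺/Ni the anode, E°cell = E°(O₂/H₂O) − E°(Ni²⁺/Ni).
So E°(O₂/H₂O) = E°cell + E°(Ni²⁺/Ni) = +1.480 + (-0.25) = +1.23 V.

+1.23 V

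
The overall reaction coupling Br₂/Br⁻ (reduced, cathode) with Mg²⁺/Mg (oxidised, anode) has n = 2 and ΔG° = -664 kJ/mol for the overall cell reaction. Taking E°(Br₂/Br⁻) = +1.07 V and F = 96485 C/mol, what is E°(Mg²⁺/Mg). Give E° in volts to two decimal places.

-2.37 V

E°cell = −ΔG°/(nF) = −(-664×10³)/((2)(96485)) = +3.441 V.
Since Br₂/Br⁻ is the cathode and Mg²⁺/Mg the anode, E°cell = E°(Br₂/Br⁻) − E°(Mg²⁺/Mg).
So E°(Mg²⁺/Mg) = E°(Br₂/Br⁻) − E°cell = (+1.07) − (+3.441) = -2.37 V.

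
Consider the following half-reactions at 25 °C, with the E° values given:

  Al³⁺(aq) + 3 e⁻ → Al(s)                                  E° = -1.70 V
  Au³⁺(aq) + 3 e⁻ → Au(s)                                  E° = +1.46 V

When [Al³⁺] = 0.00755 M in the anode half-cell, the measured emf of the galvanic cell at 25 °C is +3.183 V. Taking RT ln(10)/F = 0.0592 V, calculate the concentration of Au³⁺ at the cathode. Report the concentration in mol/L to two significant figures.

Au³⁺/Au is the cathode, Al³⁺/Al the anode: E°cell = +3.16 V, n = 3.
Overall reaction: Au³⁺(aq) + Al(s) → Au(s) + Al³⁺(aq); Q = [Al³⁺]^1/[Au³⁺]^1.
From E = E° − (0.0592/n) log Q: log Q = (E° − E)·n/0.0592 = (+3.16 − (+3.183))·3/0.0592 = -1.1655.
So 1·log[Au³⁺] = 1·log(0.00755) − log Q = -2.1221 − (-1.1655) = -0.9566; [Au³⁺] = 10^(-0.9566) ≈ 0.11 M.

0.11 M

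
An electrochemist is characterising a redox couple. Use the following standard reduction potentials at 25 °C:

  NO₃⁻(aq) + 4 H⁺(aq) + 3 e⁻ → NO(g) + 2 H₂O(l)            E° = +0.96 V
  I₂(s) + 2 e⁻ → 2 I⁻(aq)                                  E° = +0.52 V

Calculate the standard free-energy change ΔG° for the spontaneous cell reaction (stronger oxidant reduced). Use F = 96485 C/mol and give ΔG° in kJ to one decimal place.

NO₃⁻/NO (E° = +0.96 V) is the cathode; I₂/I⁻ (E° = +0.52 V) is the anode, so E°cell = +0.44 V.
Balancing electrons gives n = 6 (lcm of 3 and 2).
ΔG° = −nFE° = −(6)(96485)(+0.44) = -254,720 J = -254.7 kJ.

-254.7 kJ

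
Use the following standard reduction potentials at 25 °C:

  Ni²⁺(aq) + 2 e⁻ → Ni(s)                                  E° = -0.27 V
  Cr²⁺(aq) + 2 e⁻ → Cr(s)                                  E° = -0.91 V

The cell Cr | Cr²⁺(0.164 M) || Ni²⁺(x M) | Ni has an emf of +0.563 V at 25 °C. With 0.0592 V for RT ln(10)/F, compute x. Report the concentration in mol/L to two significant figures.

Ni²⁺/Ni is the cathode, Cr²⁺/Cr the anode: E°cell = +0.64 V, n = 2.
Overall reaction: Ni²⁺(aq) + Cr(s) → Ni(s) + Cr²⁺(aq); Q = [Cr²⁺]^1/[Ni²⁺]^1.
From E = E° − (0.0592/n) log Q: log Q = (E° − E)·n/0.0592 = (+0.64 − (+0.563))·2/0.0592 = 2.6014.
So 1·log[Ni²⁺] = 1·log(0.164) − log Q = -0.7852 − (2.6014) = -3.3866; [Ni²⁺] = 10^(-3.3866) ≈ 0.00041 M.

0.00041 M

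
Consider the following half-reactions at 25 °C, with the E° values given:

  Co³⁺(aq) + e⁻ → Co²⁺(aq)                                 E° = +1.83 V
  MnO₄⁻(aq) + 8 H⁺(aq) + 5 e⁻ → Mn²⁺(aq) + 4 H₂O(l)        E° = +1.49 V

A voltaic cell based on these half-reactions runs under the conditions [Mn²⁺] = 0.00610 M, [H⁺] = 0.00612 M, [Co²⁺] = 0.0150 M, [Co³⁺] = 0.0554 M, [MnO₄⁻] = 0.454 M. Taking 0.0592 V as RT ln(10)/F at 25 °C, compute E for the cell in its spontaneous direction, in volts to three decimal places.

Co³⁺/Co²⁺ is the cathode (higher E°), MnO₄⁻/Mn²⁺ the anode: E°cell = +1.83 − (+1.49) = +0.34 V, n = 5.
Overall: 5 Co³⁺(aq) + Mn²⁺(aq) + 4 H₂O(l) → 5 Co²⁺(aq) + MnO₄⁻(aq) + 8 H⁺(aq)
Q = [Co²⁺]^5·[MnO₄⁻]·[H⁺]^8 / ([Co³⁺]^5·[Mn²⁺]); log Q = -18.671.
E = E° − (0.0592/n) log Q = +0.34 − (0.0592/5)(-18.671) = +0.561 V.

+0.561 V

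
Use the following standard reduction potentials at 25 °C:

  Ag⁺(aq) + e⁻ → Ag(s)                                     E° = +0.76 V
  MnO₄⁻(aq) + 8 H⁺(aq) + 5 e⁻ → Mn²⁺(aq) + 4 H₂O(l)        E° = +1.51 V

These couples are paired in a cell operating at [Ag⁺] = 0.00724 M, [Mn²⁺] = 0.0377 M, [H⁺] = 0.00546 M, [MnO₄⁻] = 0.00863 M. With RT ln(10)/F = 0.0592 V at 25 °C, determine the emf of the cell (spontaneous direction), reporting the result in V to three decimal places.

MnO₄⁻/Mn²⁺ is the cathode (higher E°), Ag⁺/Ag the anode: E°cell = +1.51 − (+0.76) = +0.75 V, n = 5.
Overall: MnO₄⁻(aq) + 8 H⁺(aq) + 5 Ag(s) → Mn²⁺(aq) + 4 H₂O(l) + 5 Ag⁺(aq)
Q = [Mn²⁺]·[Ag⁺]^5 / ([MnO₄⁻]·[H⁺]^8); log Q = 8.041.
E = E° − (0.0592/n) log Q = +0.75 − (0.0592/5)(8.041) = +0.655 V.

+0.655 V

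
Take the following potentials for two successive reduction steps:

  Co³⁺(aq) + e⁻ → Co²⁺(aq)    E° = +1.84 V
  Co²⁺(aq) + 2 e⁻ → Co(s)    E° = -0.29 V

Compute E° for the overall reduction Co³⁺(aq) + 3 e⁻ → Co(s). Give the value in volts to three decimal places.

Adding the free-energy changes (−nFE°) of the two steps gives −n₃FE°₃ = −n₁FE°₁ − n₂FE°₂.
E°₃ = (1×+1.84 + 2×-0.29) / 3 = (+1.260) / 3 = +0.420 V.

+0.420 V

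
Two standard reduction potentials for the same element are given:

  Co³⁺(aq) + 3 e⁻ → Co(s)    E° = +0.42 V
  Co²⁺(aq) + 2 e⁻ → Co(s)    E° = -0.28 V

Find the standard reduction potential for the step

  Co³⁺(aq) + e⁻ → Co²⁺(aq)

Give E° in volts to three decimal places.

+1.820 V

Sequential free energies add, so n₃E°₃ = n₁E°₁ + n₂E°₂.
With n₃ = 3, and the known step contributing 2×(-0.28) V, the unknown satisfies 1·E° = 3×(+0.42) − 2×(-0.28) = +1.820.
E° = +1.820 / 1 = +1.820 V.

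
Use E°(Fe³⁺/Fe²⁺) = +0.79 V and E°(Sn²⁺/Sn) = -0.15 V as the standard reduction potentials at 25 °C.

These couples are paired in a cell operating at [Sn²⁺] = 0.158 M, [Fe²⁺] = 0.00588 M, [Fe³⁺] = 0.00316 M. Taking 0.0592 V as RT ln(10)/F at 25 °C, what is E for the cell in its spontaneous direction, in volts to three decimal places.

Fe³⁺/Fe²⁺ is the cathode (higher E°), Sn²⁺/Sn the anode: E°cell = +0.79 − (-0.15) = +0.94 V, n = 2.
Overall: 2 Fe³⁺(aq) + Sn(s) → 2 Fe²⁺(aq) + Sn²⁺(aq)
Q = [Fe²⁺]^2·[Sn²⁺] / ([Fe³⁺]^2); log Q = -0.262.
E = E° − (0.0592/n) log Q = +0.94 − (0.0592/2)(-0.262) = +0.948 V.

+0.948 V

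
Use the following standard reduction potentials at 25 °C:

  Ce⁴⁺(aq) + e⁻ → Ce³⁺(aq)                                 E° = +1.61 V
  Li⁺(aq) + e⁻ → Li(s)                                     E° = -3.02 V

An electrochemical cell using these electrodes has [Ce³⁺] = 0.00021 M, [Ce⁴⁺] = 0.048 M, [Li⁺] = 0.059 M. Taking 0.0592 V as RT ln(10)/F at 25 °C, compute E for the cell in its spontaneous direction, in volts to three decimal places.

Ce⁴⁺/Ce³⁺ is the cathode (higher E°), Li⁺/Li the anode: E°cell = +1.61 − (-3.02) = +4.63 V, n = 1.
Overall: Ce⁴⁺(aq) + Li(s) → Ce³⁺(aq) + Li⁺(aq)
Q = [Ce³⁺]·[Li⁺] / ([Ce⁴⁺]); log Q = -3.588.
E = E° − (0.0592/n) log Q = +4.63 − (0.0592/1)(-3.588) = +4.842 V.

+4.842 V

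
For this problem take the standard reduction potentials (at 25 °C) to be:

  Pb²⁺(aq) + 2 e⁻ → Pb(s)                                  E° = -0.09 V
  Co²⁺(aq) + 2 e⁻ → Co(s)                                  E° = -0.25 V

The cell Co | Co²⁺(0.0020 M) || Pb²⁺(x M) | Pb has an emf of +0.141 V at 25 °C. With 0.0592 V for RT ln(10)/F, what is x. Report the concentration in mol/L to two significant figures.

Pb²⁺/Pb is the cathode, Co²⁺/Co the anode: E°cell = +0.16 V, n = 2.
Overall reaction: Pb²⁺(aq) + Co(s) → Pb(s) + Co²⁺(aq); Q = [Co²⁺]^1/[Pb²⁺]^1.
From E = E° − (0.0592/n) log Q: log Q = (E° − E)·n/0.0592 = (+0.16 − (+0.141))·2/0.0592 = 0.6419.
So 1·log[Pb²⁺] = 1·log(0.002) − log Q = -2.6990 − (0.6419) = -3.3409; [Pb²⁺] = 10^(-3.3409) ≈ 0.00046 M.

0.00046 M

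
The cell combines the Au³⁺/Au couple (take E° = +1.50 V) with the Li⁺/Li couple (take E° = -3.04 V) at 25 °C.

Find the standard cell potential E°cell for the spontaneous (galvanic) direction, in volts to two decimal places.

The Au³⁺/Au couple has the higher reduction potential, so it is the cathode; Li⁺/Li is oxidised at the anode.
E°cell = E°(cathode) − E°(anode) = (+1.50) − (-3.04) = +4.54 V.

+4.54 V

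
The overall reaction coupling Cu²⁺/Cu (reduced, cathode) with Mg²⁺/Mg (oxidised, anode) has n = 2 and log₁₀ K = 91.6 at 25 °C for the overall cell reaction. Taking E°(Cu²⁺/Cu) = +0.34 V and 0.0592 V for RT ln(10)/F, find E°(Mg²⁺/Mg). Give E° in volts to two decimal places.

E°cell = (0.0592/n)·log K = (0.0592/2)(91.6) = +2.711 V.
Since Cu²⁺/Cu is the cathode and Mg²⁺/Mg the anode, E°cell = E°(Cu²⁺/Cu) − E°(Mg²⁺/Mg).
So E°(Mg²⁺/Mg) = E°(Cu²⁺/Cu) − E°cell = (+0.34) − (+2.711) = -2.37 V.

-2.37 V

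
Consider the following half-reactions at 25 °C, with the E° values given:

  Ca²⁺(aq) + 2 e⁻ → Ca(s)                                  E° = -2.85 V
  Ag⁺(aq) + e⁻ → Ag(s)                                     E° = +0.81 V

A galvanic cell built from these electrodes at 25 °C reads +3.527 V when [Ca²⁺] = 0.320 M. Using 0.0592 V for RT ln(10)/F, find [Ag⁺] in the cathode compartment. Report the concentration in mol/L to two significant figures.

0.0032 M

Ag⁺/Ag is the cathode, Ca²⁺/Ca the anode: E°cell = +3.66 V, n = 2.
Overall reaction: 2 Ag⁺(aq) + Ca(s) → 2 Ag(s) + Ca²⁺(aq); Q = [Ca²⁺]^1/[Ag⁺]^2.
From E = E° − (0.0592/n) log Q: log Q = (E° − E)·n/0.0592 = (+3.66 − (+3.527))·2/0.0592 = 4.4932.
So 2·log[Ag⁺] = 1·log(0.32) − log Q = -0.4949 − (4.4932) = -4.9881; log[Ag⁺] = -4.9881 / 2 = -2.4941; [Ag⁺] = 10^(-2.4941) ≈ 0.0032 M.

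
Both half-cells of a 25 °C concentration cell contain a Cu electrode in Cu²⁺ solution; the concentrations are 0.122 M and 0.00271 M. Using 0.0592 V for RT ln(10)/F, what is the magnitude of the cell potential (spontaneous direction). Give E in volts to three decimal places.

For a concentration cell E°cell = 0. The 0.122 M side is the cathode (reduction is favoured where [Cu²⁺] is higher).
With n = 2, E = −(0.0592/2) log([Cu²⁺]ₐₙ/[Cu²⁺]꜀ₐₜ) = −(0.0592/2) log(0.00271/0.122) = −(0.0592/2)(-1.653) = +0.049 V.

+0.049 V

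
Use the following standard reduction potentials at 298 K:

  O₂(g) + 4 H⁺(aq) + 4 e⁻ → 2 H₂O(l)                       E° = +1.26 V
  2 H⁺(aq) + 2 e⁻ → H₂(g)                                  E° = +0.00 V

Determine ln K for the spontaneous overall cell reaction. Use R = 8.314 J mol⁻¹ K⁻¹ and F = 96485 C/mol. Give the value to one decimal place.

196.3

Cathode: O₂/H₂O; anode: H⁺/H₂. E°cell = (+1.26) − (+0.00) = +1.26 V, with n = 4.
ΔG° = −nFE° = −RT ln K, so ln K = nFE°/(RT) = (4)(96485)(+1.26) / ((8.314)(298)) = 196.275.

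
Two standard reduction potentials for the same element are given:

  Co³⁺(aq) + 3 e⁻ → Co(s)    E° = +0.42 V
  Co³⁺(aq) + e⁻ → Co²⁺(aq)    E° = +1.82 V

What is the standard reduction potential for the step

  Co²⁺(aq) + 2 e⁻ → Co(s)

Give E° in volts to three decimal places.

-0.280 V

Sequential free energies add, so n₃E°₃ = n₁E°₁ + n₂E°₂.
With n₃ = 3, and the known step contributing 1×(+1.82) V, the unknown satisfies 2·E° = 3×(+0.42) − 1×(+1.82) = -0.560.
E° = -0.560 / 2 = -0.280 V.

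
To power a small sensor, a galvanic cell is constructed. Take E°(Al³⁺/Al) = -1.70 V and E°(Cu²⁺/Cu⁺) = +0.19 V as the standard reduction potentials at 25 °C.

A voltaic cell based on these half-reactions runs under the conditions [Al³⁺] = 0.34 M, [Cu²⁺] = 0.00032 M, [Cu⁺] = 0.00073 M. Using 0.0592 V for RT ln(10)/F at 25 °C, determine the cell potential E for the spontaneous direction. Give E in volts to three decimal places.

Cu²⁺/Cu⁺ is the cathode (higher E°), Al³⁺/Al the anode: E°cell = +0.19 − (-1.70) = +1.89 V, n = 3.
Overall: 3 Cu²⁺(aq) + Al(s) → 3 Cu⁺(aq) + Al³⁺(aq)
Q = [Cu⁺]^3·[Al³⁺] / ([Cu²⁺]^3); log Q = 0.606.
E = E° − (0.0592/n) log Q = +1.89 − (0.0592/3)(0.606) = +1.878 V.

+1.878 V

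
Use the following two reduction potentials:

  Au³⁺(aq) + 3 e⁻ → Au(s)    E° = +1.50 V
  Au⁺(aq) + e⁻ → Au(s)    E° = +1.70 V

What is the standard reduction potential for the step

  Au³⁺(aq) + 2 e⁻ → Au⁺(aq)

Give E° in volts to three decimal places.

+1.400 V

Sequential free energies add, so n₃E°₃ = n₁E°₁ + n₂E°₂.
With n₃ = 3, and the known step contributing 1×(+1.70) V, the unknown satisfies 2·E° = 3×(+1.50) − 1×(+1.70) = +2.800.
E° = +2.800 / 2 = +1.400 V.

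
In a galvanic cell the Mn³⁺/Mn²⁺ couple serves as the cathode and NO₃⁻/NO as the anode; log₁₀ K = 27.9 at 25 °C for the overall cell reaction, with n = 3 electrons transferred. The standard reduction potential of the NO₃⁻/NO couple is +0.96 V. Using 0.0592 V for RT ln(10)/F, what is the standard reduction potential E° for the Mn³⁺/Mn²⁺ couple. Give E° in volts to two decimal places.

E°cell = (0.0592/n)·log K = (0.0592/3)(27.9) = +0.551 V.
Since Mn³⁺/Mn²⁺ is the cathode and NO₃⁻/NO the anode, E°cell = E°(Mn³⁺/Mn²⁺) − E°(NO₃⁻/NO).
So E°(Mn³⁺/Mn²⁺) = E°cell + E°(NO₃⁻/NO) = +0.551 + (+0.96) = +1.51 V.

+1.51 V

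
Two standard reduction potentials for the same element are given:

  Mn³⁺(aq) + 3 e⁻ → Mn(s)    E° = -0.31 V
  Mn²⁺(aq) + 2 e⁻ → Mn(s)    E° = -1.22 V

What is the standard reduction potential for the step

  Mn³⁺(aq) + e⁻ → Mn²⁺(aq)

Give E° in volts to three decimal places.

+1.510 V

Sequential free energies add, so n₃E°₃ = n₁E°₁ + n₂E°₂.
With n₃ = 3, and the known step contributing 2×(-1.22) V, the unknown satisfies 1·E° = 3×(-0.31) − 2×(-1.22) = +1.510.
E° = +1.510 / 1 = +1.510 V.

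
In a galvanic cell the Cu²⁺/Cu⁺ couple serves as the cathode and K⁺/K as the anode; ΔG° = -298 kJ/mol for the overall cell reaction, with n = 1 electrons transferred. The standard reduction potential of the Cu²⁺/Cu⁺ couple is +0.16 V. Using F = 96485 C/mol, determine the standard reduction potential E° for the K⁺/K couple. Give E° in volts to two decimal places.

-2.93 V

E°cell = −ΔG°/(nF) = −(-298×10³)/((1)(96485)) = +3.089 V.
Since Cu²⁺/Cu⁺ is the cathode and K⁺/K the anode, E°cell = E°(Cu²⁺/Cu⁺) − E°(K⁺/K).
So E°(K⁺/K) = E°(Cu²⁺/Cu⁺) − E°cell = (+0.16) − (+3.089) = -2.93 V.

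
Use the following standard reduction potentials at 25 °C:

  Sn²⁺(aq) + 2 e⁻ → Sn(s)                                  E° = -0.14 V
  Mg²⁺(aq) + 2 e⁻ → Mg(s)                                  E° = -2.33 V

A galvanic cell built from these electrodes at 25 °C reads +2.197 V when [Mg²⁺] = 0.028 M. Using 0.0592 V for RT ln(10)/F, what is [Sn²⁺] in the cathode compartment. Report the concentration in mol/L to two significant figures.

0.048 M

Sn²⁺/Sn is the cathode, Mg²⁺/Mg the anode: E°cell = +2.19 V, n = 2.
Overall reaction: Sn²⁺(aq) + Mg(s) → Sn(s) + Mg²⁺(aq); Q = [Mg²⁺]^1/[Sn²⁺]^1.
From E = E° − (0.0592/n) log Q: log Q = (E° − E)·n/0.0592 = (+2.19 − (+2.197))·2/0.0592 = -0.2365.
So 1·log[Sn²⁺] = 1·log(0.028) − log Q = -1.5528 − (-0.2365) = -1.3163; [Sn²⁺] = 10^(-1.3163) ≈ 0.048 M.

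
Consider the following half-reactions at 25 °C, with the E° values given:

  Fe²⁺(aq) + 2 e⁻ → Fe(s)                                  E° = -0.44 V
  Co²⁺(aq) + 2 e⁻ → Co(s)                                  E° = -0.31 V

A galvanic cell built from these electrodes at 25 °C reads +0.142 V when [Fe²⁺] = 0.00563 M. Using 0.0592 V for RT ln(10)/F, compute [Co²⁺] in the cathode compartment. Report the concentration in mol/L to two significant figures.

0.014 M

Co²⁺/Co is the cathode, Fe²⁺/Fe the anode: E°cell = +0.13 V, n = 2.
Overall reaction: Co²⁺(aq) + Fe(s) → Co(s) + Fe²⁺(aq); Q = [Fe²⁺]^1/[Co²⁺]^1.
From E = E° − (0.0592/n) log Q: log Q = (E° − E)·n/0.0592 = (+0.13 − (+0.142))·2/0.0592 = -0.4054.
So 1·log[Co²⁺] = 1·log(0.00563) − log Q = -2.2495 − (-0.4054) = -1.8441; [Co²⁺] = 10^(-1.8441) ≈ 0.014 M.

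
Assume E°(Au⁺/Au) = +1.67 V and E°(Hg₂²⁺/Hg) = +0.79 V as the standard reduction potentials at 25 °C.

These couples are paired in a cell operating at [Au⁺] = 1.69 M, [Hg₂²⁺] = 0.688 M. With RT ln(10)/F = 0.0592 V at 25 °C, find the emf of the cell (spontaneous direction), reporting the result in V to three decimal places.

Au⁺/Au is the cathode (higher E°), Hg₂²⁺/Hg the anode: E°cell = +1.67 − (+0.79) = +0.88 V, n = 2.
Overall: 2 Au⁺(aq) + 2 Hg(l) → 2 Au(s) + Hg₂²⁺(aq)
Q = [Hg₂²⁺] / ([Au⁺]^2); log Q = -0.618.
E = E° − (0.0592/n) log Q = +0.88 − (0.0592/2)(-0.618) = +0.898 V.

+0.898 V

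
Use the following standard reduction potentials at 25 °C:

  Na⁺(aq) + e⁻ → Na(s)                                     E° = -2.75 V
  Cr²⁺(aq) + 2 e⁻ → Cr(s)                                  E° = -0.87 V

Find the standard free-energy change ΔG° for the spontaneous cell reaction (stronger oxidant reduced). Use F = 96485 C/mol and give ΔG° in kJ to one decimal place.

-362.8 kJ

Cr²⁺/Cr (E° = -0.87 V) is the cathode; Na⁺/Na (E° = -2.75 V) is the anode, so E°cell = +1.88 V.
Balancing electrons gives n = 2 (lcm of 2 and 1).
ΔG° = −nFE° = −(2)(96485)(+1.88) = -362,784 J = -362.8 kJ.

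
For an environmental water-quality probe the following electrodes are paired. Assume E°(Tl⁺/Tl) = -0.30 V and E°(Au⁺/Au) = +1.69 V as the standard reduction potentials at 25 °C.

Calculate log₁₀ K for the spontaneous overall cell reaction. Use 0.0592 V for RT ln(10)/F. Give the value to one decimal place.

33.6

Cathode: Au⁺/Au; anode: Tl⁺/Tl. E°cell = +1.99 V, n = 1.
log K = nE°cell / 0.0592 = (1)(+1.99) / 0.0592 = 33.6.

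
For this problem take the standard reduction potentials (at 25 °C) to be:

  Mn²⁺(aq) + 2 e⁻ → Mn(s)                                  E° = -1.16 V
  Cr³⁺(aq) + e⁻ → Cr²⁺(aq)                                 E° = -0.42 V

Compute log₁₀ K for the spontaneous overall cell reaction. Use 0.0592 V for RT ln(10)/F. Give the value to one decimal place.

Cathode: Cr³⁺/Cr²⁺; anode: Mn²⁺/Mn. E°cell = +0.74 V, n = 2.
log K = nE°cell / 0.0592 = (2)(+0.74) / 0.0592 = 25.0.

25.0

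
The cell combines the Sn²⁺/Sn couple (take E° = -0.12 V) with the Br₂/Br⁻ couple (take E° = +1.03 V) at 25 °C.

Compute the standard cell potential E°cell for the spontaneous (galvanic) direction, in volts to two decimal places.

The Br₂/Br⁻ couple has the higher reduction potential, so it is the cathode; Sn²⁺/Sn is oxidised at the anode.
E°cell = E°(cathode) − E°(anode) = (+1.03) − (-0.12) = +1.15 V.
Since E°cell > 0, the reaction is spontaneous under standard conditions.

+1.15 V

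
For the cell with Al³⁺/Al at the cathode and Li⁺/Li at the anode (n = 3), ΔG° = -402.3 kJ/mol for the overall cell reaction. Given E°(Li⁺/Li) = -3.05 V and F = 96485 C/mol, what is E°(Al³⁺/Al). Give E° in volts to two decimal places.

-1.66 V

E°cell = −ΔG°/(nF) = −(-402.3×10³)/((3)(96485)) = +1.390 V.
Since Al³⁺/Al is the cathode and Li⁺/Li the anode, E°cell = E°(Al³⁺/Al) − E°(Li⁺/Li).
So E°(Al³⁺/Al) = E°cell + E°(Li⁺/Li) = +1.390 + (-3.05) = -1.66 V.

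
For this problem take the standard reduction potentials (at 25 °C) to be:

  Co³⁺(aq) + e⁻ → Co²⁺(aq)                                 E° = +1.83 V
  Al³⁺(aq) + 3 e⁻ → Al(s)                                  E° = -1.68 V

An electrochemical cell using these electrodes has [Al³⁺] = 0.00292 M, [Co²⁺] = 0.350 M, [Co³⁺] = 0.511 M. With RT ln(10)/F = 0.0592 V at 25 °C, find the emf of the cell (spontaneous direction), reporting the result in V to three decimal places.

Co³⁺/Co²⁺ is the cathode (higher E°), Al³⁺/Al the anode: E°cell = +1.83 − (-1.68) = +3.51 V, n = 3.
Overall: 3 Co³⁺(aq) + Al(s) → 3 Co²⁺(aq) + Al³⁺(aq)
Q = [Co²⁺]^3·[Al³⁺] / ([Co³⁺]^3); log Q = -3.028.
E = E° − (0.0592/n) log Q = +3.51 − (0.0592/3)(-3.028) = +3.570 V.

+3.570 V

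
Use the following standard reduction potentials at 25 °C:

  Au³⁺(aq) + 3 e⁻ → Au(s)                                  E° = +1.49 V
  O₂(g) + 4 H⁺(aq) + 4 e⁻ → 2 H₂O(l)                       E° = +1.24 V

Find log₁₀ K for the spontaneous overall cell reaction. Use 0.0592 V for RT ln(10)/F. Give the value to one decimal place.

Cathode: Au³⁺/Au; anode: O₂/H₂O. E°cell = +0.25 V, n = 12.
log K = nE°cell / 0.0592 = (12)(+0.25) / 0.0592 = 50.7.

50.7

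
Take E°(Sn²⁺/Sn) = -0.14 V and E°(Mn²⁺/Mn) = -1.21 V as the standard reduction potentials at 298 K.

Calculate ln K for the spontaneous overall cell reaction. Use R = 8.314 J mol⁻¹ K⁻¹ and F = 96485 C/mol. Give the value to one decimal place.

83.3

Cathode: Sn²⁺/Sn; anode: Mn²⁺/Mn. E°cell = (-0.14) − (-1.21) = +1.07 V, with n = 2.
ΔG° = −nFE° = −RT ln K, so ln K = nFE°/(RT) = (2)(96485)(+1.07) / ((8.314)(298)) = 83.339.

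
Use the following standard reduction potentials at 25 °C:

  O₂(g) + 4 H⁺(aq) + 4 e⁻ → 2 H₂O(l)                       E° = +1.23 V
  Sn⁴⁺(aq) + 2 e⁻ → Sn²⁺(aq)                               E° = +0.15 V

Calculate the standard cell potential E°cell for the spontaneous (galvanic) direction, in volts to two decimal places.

+1.08 V

The O₂/H₂O couple has the higher reduction potential, so it is the cathode; Sn⁴⁺/Sn²⁺ is oxidised at the anode.
E°cell = E°(cathode) − E°(anode) = (+1.23) − (+0.15) = +1.08 V.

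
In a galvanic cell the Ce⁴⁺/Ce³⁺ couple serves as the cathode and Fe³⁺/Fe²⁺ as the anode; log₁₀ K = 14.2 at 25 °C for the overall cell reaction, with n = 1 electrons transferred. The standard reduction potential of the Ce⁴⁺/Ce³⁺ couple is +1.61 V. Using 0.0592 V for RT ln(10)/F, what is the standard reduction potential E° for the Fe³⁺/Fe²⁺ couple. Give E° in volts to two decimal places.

E°cell = (0.0592/n)·log K = (0.0592/1)(14.2) = +0.841 V.
Since Ce⁴⁺/Ce³⁺ is the cathode and Fe³⁺/Fe²⁺ the anode, E°cell = E°(Ce⁴⁺/Ce³⁺) − E°(Fe³⁺/Fe²⁺).
So E°(Fe³⁺/Fe²⁺) = E°(Ce⁴⁺/Ce³⁺) − E°cell = (+1.61) − (+0.841) = +0.77 V.

+0.77 V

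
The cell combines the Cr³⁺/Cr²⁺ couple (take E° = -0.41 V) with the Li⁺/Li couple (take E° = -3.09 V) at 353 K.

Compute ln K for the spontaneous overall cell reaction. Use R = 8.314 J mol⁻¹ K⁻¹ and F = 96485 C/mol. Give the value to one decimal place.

88.1

Cathode: Cr³⁺/Cr²⁺; anode: Li⁺/Li. E°cell = (-0.41) − (-3.09) = +2.68 V, with n = 1.
ΔG° = −nFE° = −RT ln K, so ln K = nFE°/(RT) = (1)(96485)(+2.68) / ((8.314)(353)) = 88.107.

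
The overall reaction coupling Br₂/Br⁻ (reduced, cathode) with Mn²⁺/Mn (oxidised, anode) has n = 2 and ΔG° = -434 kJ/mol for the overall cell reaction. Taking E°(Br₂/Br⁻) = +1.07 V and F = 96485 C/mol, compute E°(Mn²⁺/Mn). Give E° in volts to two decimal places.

E°cell = −ΔG°/(nF) = −(-434×10³)/((2)(96485)) = +2.249 V.
Since Br₂/Br⁻ is the cathode and Mn²⁺/Mn the anode, E°cell = E°(Br₂/Br⁻) − E°(Mn²⁺/Mn).
So E°(Mn²⁺/Mn) = E°(Br₂/Br⁻) − E°cell = (+1.07) − (+2.249) = -1.18 V.

-1.18 V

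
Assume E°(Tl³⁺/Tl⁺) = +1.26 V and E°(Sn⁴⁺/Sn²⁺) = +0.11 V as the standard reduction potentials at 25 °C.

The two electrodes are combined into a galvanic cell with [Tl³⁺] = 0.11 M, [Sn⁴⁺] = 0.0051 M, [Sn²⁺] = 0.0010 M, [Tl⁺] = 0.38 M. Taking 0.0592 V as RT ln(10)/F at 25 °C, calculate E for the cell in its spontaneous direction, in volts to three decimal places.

+1.113 V

Tl³⁺/Tl⁺ is the cathode (higher E°), Sn⁴⁺/Sn²⁺ the anode: E°cell = +1.26 − (+0.11) = +1.15 V, n = 2.
Overall: Tl³⁺(aq) + Sn²⁺(aq) → Tl⁺(aq) + Sn⁴⁺(aq)
Q = [Tl⁺]·[Sn⁴⁺] / ([Tl³⁺]·[Sn²⁺]); log Q = 1.246.
E = E° − (0.0592/n) log Q = +1.15 − (0.0592/2)(1.246) = +1.113 V.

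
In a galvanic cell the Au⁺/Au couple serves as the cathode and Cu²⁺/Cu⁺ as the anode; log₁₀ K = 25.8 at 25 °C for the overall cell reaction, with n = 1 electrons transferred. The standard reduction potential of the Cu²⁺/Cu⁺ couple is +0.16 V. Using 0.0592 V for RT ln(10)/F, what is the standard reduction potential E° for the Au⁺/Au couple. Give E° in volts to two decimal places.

+1.69 V

E°cell = (0.0592/n)·log K = (0.0592/1)(25.8) = +1.527 V.
Since Au⁺/Au is the cathode and Cu²⁺/Cu⁺ the anode, E°cell = E°(Au⁺/Au) − E°(Cu²⁺/Cu⁺).
So E°(Au⁺/Au) = E°cell + E°(Cu²⁺/Cu⁺) = +1.527 + (+0.16) = +1.69 V.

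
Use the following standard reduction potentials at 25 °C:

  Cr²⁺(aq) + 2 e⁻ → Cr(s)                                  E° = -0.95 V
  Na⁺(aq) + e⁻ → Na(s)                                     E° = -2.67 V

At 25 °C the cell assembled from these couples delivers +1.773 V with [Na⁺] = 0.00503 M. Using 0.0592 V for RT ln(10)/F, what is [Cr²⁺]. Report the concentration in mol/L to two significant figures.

Cr²⁺/Cr is the cathode, Na⁺/Na the anode: E°cell = +1.72 V, n = 2.
Overall reaction: Cr²⁺(aq) + 2 Na(s) → Cr(s) + 2 Na⁺(aq); Q = [Na⁺]^2/[Cr²⁺]^1.
From E = E° − (0.0592/n) log Q: log Q = (E° − E)·n/0.0592 = (+1.72 − (+1.773))·2/0.0592 = -1.7905.
So 1·log[Cr²⁺] = 2·log(0.00503) − log Q = -4.5969 − (-1.7905) = -2.8064; [Cr²⁺] = 10^(-2.8064) ≈ 0.0016 M.

0.0016 M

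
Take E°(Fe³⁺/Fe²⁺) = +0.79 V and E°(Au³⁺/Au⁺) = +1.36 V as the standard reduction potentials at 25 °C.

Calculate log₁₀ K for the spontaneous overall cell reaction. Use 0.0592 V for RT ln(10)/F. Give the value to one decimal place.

19.3

Cathode: Au³⁺/Au⁺; anode: Fe³⁺/Fe²⁺. E°cell = +0.57 V, n = 2.
log K = nE°cell / 0.0592 = (2)(+0.57) / 0.0592 = 19.3.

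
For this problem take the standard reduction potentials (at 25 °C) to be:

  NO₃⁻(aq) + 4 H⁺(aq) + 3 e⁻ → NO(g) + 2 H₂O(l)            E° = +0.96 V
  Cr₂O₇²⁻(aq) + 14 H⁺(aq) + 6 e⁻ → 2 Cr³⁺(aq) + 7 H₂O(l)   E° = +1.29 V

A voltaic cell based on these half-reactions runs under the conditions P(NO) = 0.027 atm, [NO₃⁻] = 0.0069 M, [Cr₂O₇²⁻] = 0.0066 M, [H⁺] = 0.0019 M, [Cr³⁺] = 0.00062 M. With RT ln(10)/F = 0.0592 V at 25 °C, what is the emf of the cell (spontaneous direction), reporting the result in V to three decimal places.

Cr₂O₇²⁻/Cr³⁺ is the cathode (higher E°), NO₃⁻/NO the anode: E°cell = +1.29 − (+0.96) = +0.33 V, n = 6.
Overall: Cr₂O₇²⁻(aq) + 6 H⁺(aq) + 2 NO(g) → 2 Cr³⁺(aq) + 3 H₂O(l) + 2 NO₃⁻(aq)
Q = [Cr³⁺]^2·[NO₃⁻]^2 / ([Cr₂O₇²⁻]·[H⁺]^6·P(NO)^2); log Q = 10.908.
E = E° − (0.0592/n) log Q = +0.33 − (0.0592/6)(10.908) = +0.222 V.

+0.222 V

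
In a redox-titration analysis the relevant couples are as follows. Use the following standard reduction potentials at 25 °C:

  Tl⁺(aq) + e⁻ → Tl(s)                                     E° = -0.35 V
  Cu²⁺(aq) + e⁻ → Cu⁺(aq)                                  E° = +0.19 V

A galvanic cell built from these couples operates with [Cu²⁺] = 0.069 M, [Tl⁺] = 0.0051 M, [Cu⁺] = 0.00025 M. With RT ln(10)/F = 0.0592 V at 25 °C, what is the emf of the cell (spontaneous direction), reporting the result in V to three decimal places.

Cu²⁺/Cu⁺ is the cathode (higher E°), Tl⁺/Tl the anode: E°cell = +0.19 − (-0.35) = +0.54 V, n = 1.
Overall: Cu²⁺(aq) + Tl(s) → Cu⁺(aq) + Tl⁺(aq)
Q = [Cu⁺]·[Tl⁺] / ([Cu²⁺]); log Q = -4.733.
E = E° − (0.0592/n) log Q = +0.54 − (0.0592/1)(-4.733) = +0.820 V.

+0.820 V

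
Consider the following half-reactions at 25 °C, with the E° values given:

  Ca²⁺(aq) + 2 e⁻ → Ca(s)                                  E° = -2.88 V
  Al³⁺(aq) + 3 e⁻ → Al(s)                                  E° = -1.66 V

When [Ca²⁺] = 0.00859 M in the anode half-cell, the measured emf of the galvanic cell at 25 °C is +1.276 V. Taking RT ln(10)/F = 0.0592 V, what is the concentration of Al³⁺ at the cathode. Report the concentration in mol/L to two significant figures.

Al³⁺/Al is the cathode, Ca²⁺/Ca the anode: E°cell = +1.22 V, n = 6.
Overall reaction: 2 Al³⁺(aq) + 3 Ca(s) → 2 Al(s) + 3 Ca²⁺(aq); Q = [Ca²⁺]^3/[Al³⁺]^2.
From E = E° − (0.0592/n) log Q: log Q = (E° − E)·n/0.0592 = (+1.22 − (+1.276))·6/0.0592 = -5.6757.
So 2·log[Al³⁺] = 3·log(0.00859) − log Q = -6.1980 − (-5.6757) = -0.5223; log[Al³⁺] = -0.5223 / 2 = -0.2611; [Al³⁺] = 10^(-0.2611) ≈ 0.55 M.

0.55 M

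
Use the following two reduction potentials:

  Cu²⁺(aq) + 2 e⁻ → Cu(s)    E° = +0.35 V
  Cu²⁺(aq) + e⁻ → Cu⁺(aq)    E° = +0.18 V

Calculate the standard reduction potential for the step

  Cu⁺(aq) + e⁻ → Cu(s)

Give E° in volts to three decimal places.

+0.520 V

Sequential free energies add, so n₃E°₃ = n₁E°₁ + n₂E°₂.
With n₃ = 2, and the known step contributing 1×(+0.18) V, the unknown satisfies 1·E° = 2×(+0.35) − 1×(+0.18) = +0.520.
E° = +0.520 / 1 = +0.520 V.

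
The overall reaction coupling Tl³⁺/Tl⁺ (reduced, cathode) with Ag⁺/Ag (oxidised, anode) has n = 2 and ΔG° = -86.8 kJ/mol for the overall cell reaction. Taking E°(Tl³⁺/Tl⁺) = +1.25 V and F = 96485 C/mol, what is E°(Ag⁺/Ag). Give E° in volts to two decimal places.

+0.80 V

E°cell = −ΔG°/(nF) = −(-86.8×10³)/((2)(96485)) = +0.450 V.
Since Tl³⁺/Tl⁺ is the cathode and Ag⁺/Ag the anode, E°cell = E°(Tl³⁺/Tl⁺) − E°(Ag⁺/Ag).
So E°(Ag⁺/Ag) = E°(Tl³⁺/Tl⁺) − E°cell = (+1.25) − (+0.450) = +0.80 V.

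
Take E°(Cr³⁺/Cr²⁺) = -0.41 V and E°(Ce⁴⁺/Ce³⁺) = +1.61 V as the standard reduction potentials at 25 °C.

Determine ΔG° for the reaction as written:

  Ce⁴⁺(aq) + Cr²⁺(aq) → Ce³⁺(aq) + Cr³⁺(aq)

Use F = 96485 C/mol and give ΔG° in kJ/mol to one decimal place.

As written, Ce⁴⁺/Ce³⁺ is reduced (cathode) and Cr³⁺/Cr²⁺ is oxidised (anode), so E°cell = (+1.61) − (-0.41) = +2.02 V.
Balancing electrons gives n = 1.
ΔG° = −nFE° = −(1)(96485)(+2.02) = -194,900 J = -194.9 kJ/mol.

-194.9 kJ/mol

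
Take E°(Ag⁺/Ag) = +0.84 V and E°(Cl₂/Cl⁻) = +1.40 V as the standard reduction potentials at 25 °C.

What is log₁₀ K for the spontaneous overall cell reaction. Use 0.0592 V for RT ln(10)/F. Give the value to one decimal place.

18.9

Cathode: Cl₂/Cl⁻; anode: Ag⁺/Ag. E°cell = +0.56 V, n = 2.
log K = nE°cell / 0.0592 = (2)(+0.56) / 0.0592 = 18.9.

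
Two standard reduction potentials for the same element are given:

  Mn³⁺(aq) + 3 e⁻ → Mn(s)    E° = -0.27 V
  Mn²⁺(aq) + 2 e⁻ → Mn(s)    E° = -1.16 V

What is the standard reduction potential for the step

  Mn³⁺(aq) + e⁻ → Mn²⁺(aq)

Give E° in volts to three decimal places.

+1.510 V

Sequential free energies add, so n₃E°₃ = n₁E°₁ + n₂E°₂.
With n₃ = 3, and the known step contributing 2×(-1.16) V, the unknown satisfies 1·E° = 3×(-0.27) − 2×(-1.16) = +1.510.
E° = +1.510 / 1 = +1.510 V.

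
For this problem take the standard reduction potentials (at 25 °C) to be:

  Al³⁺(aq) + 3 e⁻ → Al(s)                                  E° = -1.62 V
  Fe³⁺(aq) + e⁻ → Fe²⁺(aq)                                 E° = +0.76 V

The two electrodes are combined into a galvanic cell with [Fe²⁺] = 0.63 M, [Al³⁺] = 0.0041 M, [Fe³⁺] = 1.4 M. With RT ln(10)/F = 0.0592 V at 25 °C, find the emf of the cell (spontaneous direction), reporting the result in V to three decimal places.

+2.448 V

Fe³⁺/Fe²⁺ is the cathode (higher E°), Al³⁺/Al the anode: E°cell = +0.76 − (-1.62) = +2.38 V, n = 3.
Overall: 3 Fe³⁺(aq) + Al(s) → 3 Fe²⁺(aq) + Al³⁺(aq)
Q = [Fe²⁺]^3·[Al³⁺] / ([Fe³⁺]^3); log Q = -3.428.
E = E° − (0.0592/n) log Q = +2.38 − (0.0592/3)(-3.428) = +2.448 V.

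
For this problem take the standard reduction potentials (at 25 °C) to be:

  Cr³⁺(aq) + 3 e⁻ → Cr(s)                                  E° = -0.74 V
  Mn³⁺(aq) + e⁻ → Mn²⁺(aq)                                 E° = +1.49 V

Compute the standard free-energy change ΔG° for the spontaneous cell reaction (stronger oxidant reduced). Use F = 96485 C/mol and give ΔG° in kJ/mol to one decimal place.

-645.5 kJ/mol

Mn³⁺/Mn²⁺ (E° = +1.49 V) is the cathode; Cr³⁺/Cr (E° = -0.74 V) is the anode, so E°cell = +2.23 V.
Balancing electrons gives n = 3 (lcm of 1 and 3).
ΔG° = −nFE° = −(3)(96485)(+2.23) = -645,485 J = -645.5 kJ/mol.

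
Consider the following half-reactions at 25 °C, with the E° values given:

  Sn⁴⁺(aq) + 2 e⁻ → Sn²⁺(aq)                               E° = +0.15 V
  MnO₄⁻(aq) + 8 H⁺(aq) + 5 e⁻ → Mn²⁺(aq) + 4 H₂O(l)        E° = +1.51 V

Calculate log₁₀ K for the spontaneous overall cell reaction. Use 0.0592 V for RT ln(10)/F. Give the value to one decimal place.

Cathode: MnO₄⁻/Mn²⁺; anode: Sn⁴⁺/Sn²⁺. E°cell = +1.36 V, n = 10.
log K = nE°cell / 0.0592 = (10)(+1.36) / 0.0592 = 229.7.

229.7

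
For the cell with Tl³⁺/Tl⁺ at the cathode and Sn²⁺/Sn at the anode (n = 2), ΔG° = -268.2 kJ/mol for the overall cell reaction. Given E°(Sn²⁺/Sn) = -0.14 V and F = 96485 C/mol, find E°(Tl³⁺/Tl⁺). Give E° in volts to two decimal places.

+1.25 V

E°cell = −ΔG°/(nF) = −(-268.2×10³)/((2)(96485)) = +1.390 V.
Since Tl³⁺/Tl⁺ is the cathode and Sn²⁺/Sn the anode, E°cell = E°(Tl³⁺/Tl⁺) − E°(Sn²⁺/Sn).
So E°(Tl³⁺/Tl⁺) = E°cell + E°(Sn²⁺/Sn) = +1.390 + (-0.14) = +1.25 V.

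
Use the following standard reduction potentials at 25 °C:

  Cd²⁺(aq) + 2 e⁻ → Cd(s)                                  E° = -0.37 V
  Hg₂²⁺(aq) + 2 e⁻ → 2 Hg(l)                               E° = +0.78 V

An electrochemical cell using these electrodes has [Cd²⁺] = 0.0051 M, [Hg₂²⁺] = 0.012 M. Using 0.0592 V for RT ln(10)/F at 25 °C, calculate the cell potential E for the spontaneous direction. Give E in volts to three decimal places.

+1.161 V

Hg₂²⁺/Hg is the cathode (higher E°), Cd²⁺/Cd the anode: E°cell = +0.78 − (-0.37) = +1.15 V, n = 2.
Overall: Hg₂²⁺(aq) + Cd(s) → 2 Hg(l) + Cd²⁺(aq)
Q = [Cd²⁺] / ([Hg₂²⁺]); log Q = -0.372.
E = E° − (0.0592/n) log Q = +1.15 − (0.0592/2)(-0.372) = +1.161 V.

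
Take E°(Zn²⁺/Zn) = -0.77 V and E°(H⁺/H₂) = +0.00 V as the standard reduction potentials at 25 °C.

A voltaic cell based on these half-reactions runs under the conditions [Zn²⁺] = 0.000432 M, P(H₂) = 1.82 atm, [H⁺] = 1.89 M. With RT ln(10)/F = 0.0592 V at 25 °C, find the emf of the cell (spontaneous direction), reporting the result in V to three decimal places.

H⁺/H₂ is the cathode (higher E°), Zn²⁺/Zn the anode: E°cell = +0.00 − (-0.77) = +0.77 V, n = 2.
Overall: 2 H⁺(aq) + Zn(s) → H₂(g) + Zn²⁺(aq)
Q = P(H₂)·[Zn²⁺] / ([H⁺]^2); log Q = -3.657.
E = E° − (0.0592/n) log Q = +0.77 − (0.0592/2)(-3.657) = +0.878 V.

+0.878 V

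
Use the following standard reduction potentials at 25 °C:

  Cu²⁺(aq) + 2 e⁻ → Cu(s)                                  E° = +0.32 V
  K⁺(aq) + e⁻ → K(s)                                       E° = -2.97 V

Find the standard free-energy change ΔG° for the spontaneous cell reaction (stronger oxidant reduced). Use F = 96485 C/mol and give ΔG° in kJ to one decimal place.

-634.9 kJ

Cu²⁺/Cu (E° = +0.32 V) is the cathode; K⁺/K (E° = -2.97 V) is the anode, so E°cell = +3.29 V.
Balancing electrons gives n = 2 (lcm of 2 and 1).
ΔG° = −nFE° = −(2)(96485)(+3.29) = -634,871 J = -634.9 kJ.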